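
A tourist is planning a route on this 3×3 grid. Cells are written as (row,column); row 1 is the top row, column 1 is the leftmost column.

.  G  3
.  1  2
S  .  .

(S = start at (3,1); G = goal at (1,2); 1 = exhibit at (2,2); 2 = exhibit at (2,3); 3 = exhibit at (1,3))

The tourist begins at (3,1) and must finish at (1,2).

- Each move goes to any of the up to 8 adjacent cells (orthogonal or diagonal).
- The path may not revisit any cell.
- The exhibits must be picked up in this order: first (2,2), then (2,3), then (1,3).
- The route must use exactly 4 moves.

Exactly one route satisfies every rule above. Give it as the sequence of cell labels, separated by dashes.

The waypoints must appear in the order (2,2), (2,3), (1,3), with no cell reused.
Route from (3,1): up-right to (2,2), right to (2,3), up to (1,3), left to (1,2) — 4 moves in all.
Check: order respected (1 at step 1, 2 at step 2, 3 at step 3); 4 moves as required.

(3,1) - (2,2) - (2,3) - (1,3) - (1,2)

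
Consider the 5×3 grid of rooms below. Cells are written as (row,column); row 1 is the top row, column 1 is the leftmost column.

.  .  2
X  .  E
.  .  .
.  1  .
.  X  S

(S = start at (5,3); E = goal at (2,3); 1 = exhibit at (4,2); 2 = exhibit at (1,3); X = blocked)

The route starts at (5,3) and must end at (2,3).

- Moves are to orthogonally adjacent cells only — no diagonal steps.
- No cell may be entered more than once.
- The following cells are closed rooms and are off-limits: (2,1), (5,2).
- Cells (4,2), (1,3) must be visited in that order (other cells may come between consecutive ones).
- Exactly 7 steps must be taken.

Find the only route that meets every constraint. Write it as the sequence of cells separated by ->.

The waypoints must appear in the order (4,2), (1,3), with no cell reused.
Route from (5,3): up to (4,3), left to (4,2), 3× up (reaching (1,2)), right to (1,3), down to (2,3) — 7 moves in all.
Check: order respected (1 at step 2, 2 at step 6); 7 moves as required.

(5,3) -> (4,3) -> (4,2) -> (3,2) -> (2,2) -> (1,2) -> (1,3) -> (2,3)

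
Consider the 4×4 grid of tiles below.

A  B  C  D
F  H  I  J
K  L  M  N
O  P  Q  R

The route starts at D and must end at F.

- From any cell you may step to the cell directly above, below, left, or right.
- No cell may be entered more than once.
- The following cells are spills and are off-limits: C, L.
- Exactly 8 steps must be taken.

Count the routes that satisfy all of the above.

5

Need simple routes of exactly 8 moves from D to F (Manhattan distance 4, so 2 moves are spent on a detour and 2 undoing it).
Enumerating: D J N R Q M I H F | D J N R Q P O K F | D J N M I H B A F | D J N M Q P O K F | D J I M Q P O K F.
That gives 5 routes.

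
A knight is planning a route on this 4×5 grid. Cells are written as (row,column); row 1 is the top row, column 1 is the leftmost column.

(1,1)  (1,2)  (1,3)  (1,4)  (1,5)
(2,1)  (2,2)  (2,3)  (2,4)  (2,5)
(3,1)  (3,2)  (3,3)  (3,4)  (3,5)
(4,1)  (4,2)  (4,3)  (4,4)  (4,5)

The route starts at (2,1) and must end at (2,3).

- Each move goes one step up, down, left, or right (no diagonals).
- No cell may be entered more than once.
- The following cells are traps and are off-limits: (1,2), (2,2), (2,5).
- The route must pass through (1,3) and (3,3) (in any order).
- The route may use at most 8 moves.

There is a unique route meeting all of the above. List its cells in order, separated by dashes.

(2,1) - (3,1) - (3,2) - (3,3) - (3,4) - (2,4) - (1,4) - (1,3) - (2,3)

The 8-move cap with required stops at (1,3), (3,3) leaves no slack for detours.
Route from (2,1): down to (3,1), 3× right (reaching (3,4)), 2× up (reaching (1,4)), left to (1,3), down to (2,3) — 8 moves in all.
Check: all required cells visited; 8 ≤ 8 moves.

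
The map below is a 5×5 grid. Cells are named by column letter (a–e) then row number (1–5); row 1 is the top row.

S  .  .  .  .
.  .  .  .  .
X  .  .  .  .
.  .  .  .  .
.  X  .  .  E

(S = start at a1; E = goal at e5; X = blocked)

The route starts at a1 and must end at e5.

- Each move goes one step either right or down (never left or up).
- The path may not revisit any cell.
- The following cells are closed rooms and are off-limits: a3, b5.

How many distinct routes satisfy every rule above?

A right/down-only route from a1 to e5 makes exactly 4 down-moves and 4 right-moves in some order.
With no other constraints that would be C(8,4) = 70 routes.
Subtract routes through each blocked cell (inclusion–exclusion for overlaps): − through a3: 15 − through b5: 5 + through a3&b5: 3 → 53.
That gives 53 routes.

53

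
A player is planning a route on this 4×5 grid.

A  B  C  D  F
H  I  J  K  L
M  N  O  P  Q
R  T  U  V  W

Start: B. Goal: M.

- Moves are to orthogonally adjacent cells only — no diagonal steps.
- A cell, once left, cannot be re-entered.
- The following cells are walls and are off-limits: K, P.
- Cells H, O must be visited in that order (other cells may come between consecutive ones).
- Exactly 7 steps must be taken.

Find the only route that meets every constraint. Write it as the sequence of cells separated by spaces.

B A H I J O N M

The waypoints must appear in the order H, O, with no cell reused.
Route from B: left to A, down to H, 2× right (reaching J), down to O, 2× left (reaching M) — 7 moves in all.
Check: order respected (H at step 2, O at step 5); 7 moves as required.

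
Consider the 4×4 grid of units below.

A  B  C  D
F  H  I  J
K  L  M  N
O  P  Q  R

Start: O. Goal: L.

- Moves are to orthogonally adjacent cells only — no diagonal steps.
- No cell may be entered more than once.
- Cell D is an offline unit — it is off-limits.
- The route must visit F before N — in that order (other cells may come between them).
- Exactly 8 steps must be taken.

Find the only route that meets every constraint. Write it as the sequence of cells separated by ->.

O -> K -> F -> H -> I -> J -> N -> M -> L

The waypoints must appear in the order F, N, with no cell reused.
Route from O: up 2 to F, right 3 to J, down 1 to N, left 2 to L — 8 moves in all.
Check: order respected (F at step 2, N at step 6); 8 moves as required.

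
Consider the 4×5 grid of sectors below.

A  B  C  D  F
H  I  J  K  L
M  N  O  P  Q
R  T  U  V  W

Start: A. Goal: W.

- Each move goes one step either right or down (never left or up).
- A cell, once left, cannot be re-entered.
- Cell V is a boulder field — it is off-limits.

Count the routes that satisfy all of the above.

15

A right/down-only route from A to W makes exactly 3 down-moves and 4 right-moves in some order.
With no other constraints that would be C(7,3) = 35 routes.
Subtract routes through each blocked cell (inclusion–exclusion for overlaps): − through V: 20 → 15.
That gives 15 routes.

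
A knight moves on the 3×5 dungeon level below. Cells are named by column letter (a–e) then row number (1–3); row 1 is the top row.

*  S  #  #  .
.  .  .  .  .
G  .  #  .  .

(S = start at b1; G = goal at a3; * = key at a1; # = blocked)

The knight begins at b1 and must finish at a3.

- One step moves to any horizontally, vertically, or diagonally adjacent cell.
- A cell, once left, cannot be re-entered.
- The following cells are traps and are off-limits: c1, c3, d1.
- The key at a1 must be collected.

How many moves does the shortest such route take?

3

Any route passes through a1 somewhere between b1 and a3. Summing Chebyshev distances along the two legs (b1 → a1 → a3) gives a lower bound of 1 + 2 = 3 moves.
A route of 3 moves achieves this: b1 → a1 → a2 → a3.
Since 3 matches the lower bound, it is optimal.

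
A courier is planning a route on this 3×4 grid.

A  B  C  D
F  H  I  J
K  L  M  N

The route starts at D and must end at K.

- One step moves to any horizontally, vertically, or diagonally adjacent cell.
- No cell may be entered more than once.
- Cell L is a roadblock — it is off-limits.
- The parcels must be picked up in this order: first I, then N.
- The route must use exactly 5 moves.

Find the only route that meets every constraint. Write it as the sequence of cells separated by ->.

D -> I -> N -> M -> H -> K

The waypoints must appear in the order I, N, with no cell reused.
Route from D: down-left 1 to I, down-right 1 to N, left 1 to M, up-left 1 to H, down-left 1 to K — 5 moves in all.
Check: order respected (I at step 1, N at step 2); 5 moves as required.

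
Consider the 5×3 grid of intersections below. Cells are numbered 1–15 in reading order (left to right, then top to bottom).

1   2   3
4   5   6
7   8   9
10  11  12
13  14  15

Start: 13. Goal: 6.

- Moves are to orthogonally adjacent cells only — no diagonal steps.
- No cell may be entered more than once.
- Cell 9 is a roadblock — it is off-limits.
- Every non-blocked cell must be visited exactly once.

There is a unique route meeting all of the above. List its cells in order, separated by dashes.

13 - 14 - 15 - 12 - 11 - 10 - 7 - 8 - 5 - 4 - 1 - 2 - 3 - 6

Need to visit all 14 open cells exactly once, starting at 13 and ending at 6.
Cell 12 has only two open neighbours (15 and 11), so the path must pass straight through it: one of those is the cell it's entered from and the other is where it exits.
Route from 13: right 2 to 15, up 1 to 12, left 2 to 10, up 1 to 7, right 1 to 8, up 1 to 5, left 1 to 4, up 1 to 1, right 2 to 3, down 1 to 6 — 13 moves in all.
Check: all 14 open cells covered.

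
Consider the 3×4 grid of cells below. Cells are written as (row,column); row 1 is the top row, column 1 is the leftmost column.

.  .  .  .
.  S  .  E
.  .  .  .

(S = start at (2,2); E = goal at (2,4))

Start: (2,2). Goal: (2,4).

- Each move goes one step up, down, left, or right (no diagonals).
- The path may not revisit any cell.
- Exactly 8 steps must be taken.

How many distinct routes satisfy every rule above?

6

Need simple routes of exactly 8 moves from (2,2) to (2,4) (Manhattan distance 2, so 3 moves are spent on a detour and 3 undoing it).
Enumerating: (2,2) (1,2) (1,1) (2,1) (3,1) (3,2) (3,3) (2,3) (2,4) | (2,2) (1,2) (1,1) (2,1) (3,1) (3,2) (3,3) (3,4) (2,4) | (2,2) (3,2) (3,1) (2,1) (1,1) (1,2) (1,3) (2,3) (2,4) | (2,2) (3,2) (3,1) (2,1) (1,1) (1,2) (1,3) (1,4) (2,4) | (2,2) (2,1) (1,1) (1,2) (1,3) (2,3) (3,3) (3,4) (2,4) | (2,2) (2,1) (3,1) (3,2) (3,3) (2,3) (1,3) (1,4) (2,4).
That gives 6 routes.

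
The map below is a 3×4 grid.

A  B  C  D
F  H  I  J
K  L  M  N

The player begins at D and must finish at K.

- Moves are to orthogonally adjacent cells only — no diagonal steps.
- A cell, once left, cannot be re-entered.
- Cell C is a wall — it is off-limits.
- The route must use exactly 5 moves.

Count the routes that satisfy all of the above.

4

Need simple routes of exactly 5 moves from D to K (Manhattan distance 5, so 0 moves are spent on a detour and 0 undoing it).
Enumerating: D J N M L K | D J I M L K | D J I H L K | D J I H F K.
That gives 4 routes.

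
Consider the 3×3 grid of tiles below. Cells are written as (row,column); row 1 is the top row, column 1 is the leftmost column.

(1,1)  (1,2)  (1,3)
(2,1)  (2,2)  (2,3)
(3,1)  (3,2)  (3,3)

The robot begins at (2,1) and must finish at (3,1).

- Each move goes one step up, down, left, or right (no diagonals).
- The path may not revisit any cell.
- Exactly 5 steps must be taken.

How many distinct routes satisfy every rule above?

Need simple routes of exactly 5 moves from (2,1) to (3,1) (Manhattan distance 1, so 2 moves are spent on a detour and 2 undoing it).
Enumerating: (2,1) (1,1) (1,2) (2,2) (3,2) (3,1) | (2,1) (2,2) (2,3) (3,3) (3,2) (3,1).
That gives 2 routes.

2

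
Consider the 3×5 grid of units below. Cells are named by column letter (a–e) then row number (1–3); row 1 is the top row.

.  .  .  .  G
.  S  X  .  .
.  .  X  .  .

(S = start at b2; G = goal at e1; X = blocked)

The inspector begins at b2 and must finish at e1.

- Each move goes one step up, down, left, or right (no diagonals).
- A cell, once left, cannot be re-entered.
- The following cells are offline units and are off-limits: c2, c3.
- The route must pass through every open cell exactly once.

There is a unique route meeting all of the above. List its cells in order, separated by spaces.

b2 b3 a3 a2 a1 b1 c1 d1 d2 d3 e3 e2 e1

Need to visit all 13 open cells exactly once, starting at b2 and ending at e1.
Cell e3 has only two open neighbours (e2 and d3), so the path must pass straight through it: one of those is the cell it's entered from and the other is where it exits.
Route from b2: down to b3, left to a3, 2× up (reaching a1), 3× right (reaching d1), 2× down (reaching d3), right to e3, 2× up (reaching e1) — 12 moves in all.
Check: all 13 open cells covered.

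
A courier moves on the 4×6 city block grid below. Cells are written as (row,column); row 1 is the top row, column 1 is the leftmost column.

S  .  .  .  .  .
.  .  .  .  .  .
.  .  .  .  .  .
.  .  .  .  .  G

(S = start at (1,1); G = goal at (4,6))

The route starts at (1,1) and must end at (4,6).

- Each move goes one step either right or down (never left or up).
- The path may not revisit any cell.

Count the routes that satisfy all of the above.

A right/down-only route from (1,1) to (4,6) makes exactly 3 down-moves and 5 right-moves in some order.
With no other constraints that would be C(8,3) = 56 routes.
That gives 56 routes.

56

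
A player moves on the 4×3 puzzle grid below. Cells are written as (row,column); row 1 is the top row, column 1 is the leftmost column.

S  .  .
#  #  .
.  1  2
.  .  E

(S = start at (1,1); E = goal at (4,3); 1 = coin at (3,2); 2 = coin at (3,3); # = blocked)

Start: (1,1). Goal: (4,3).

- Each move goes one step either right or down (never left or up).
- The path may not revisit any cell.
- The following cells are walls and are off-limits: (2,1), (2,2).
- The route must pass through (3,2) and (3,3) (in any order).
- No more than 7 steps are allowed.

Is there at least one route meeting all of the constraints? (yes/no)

no

Right/down moves force the required cells to be taken in the order (3,2), (3,3). Every right/down route from (1,1) to (3,2) runs into a blocked cell, so that leg cannot be completed.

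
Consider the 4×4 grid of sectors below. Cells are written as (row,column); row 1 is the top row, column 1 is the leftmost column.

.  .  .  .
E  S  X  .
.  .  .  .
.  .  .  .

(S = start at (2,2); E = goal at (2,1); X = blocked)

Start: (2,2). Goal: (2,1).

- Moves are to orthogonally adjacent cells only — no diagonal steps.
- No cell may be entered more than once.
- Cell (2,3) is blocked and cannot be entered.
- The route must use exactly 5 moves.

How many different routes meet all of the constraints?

1

Need simple routes of exactly 5 moves from (2,2) to (2,1) (Manhattan distance 1, so 2 moves are spent on a detour and 2 undoing it).
Enumerating: (2,2) (3,2) (4,2) (4,1) (3,1) (2,1).
That gives 1 route.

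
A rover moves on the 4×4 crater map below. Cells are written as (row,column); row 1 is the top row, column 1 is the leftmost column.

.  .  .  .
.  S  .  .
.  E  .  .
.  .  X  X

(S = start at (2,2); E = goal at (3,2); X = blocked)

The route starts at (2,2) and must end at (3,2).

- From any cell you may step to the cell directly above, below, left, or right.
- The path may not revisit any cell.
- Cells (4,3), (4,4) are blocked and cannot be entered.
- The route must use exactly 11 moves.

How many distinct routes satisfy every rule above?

2

Need simple routes of exactly 11 moves from (2,2) to (3,2) (Manhattan distance 1, so 5 moves are spent on a detour and 5 undoing it).
Enumerating: (2,2) (2,3) (3,3) (3,4) (2,4) (1,4) (1,3) (1,2) (1,1) (2,1) (3,1) (3,2) | (2,2) (2,3) (2,4) (1,4) (1,3) (1,2) (1,1) (2,1) (3,1) (4,1) (4,2) (3,2).
That gives 2 routes.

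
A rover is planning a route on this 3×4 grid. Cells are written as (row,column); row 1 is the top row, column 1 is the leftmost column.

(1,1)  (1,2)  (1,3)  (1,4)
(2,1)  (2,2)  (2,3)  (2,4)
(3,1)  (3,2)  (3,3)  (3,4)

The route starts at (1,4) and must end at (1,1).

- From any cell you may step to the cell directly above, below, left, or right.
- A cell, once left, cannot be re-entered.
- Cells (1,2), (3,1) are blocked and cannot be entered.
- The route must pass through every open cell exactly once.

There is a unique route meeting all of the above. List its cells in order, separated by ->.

(1,4) -> (1,3) -> (2,3) -> (2,4) -> (3,4) -> (3,3) -> (3,2) -> (2,2) -> (2,1) -> (1,1)

Need to visit all 10 open cells exactly once, starting at (1,4) and ending at (1,1).
Cell (2,1) has only two open neighbours ((1,1) and (2,2)), so the path must pass straight through it: one of those is the cell it's entered from and the other is where it exits.
Route from (1,4): left to (1,3), down to (2,3), right to (2,4), down to (3,4), 2× left (reaching (3,2)), up to (2,2), left to (2,1), up to (1,1) — 9 moves in all.
Check: all 10 open cells covered.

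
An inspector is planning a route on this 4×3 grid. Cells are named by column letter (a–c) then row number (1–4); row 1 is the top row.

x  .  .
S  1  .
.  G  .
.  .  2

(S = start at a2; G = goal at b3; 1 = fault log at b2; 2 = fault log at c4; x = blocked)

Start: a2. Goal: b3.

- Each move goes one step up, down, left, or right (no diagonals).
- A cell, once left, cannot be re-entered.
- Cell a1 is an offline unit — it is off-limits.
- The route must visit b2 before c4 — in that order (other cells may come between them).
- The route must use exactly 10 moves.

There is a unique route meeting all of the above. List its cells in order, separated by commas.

a2, b2, b1, c1, c2, c3, c4, b4, a4, a3, b3

The waypoints must appear in the order b2, c4, with no cell reused.
Route from a2: right 1 to b2, up 1 to b1, right 1 to c1, down 3 to c4, left 2 to a4, up 1 to a3, right 1 to b3 — 10 moves in all.
Check: order respected (1 at step 1, 2 at step 6); 10 moves as required.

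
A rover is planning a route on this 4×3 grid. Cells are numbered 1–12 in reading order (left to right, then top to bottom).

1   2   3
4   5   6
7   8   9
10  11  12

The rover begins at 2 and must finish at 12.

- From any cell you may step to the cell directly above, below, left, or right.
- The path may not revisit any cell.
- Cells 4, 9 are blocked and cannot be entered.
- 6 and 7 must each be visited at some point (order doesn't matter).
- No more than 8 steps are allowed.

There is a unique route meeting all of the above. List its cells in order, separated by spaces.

Any route must reach 6 and 7 and still end at 12 within 8 moves, so the order of the required stops is forced.
Route from 2: right 1 to 3, down 1 to 6, left 1 to 5, down 1 to 8, left 1 to 7, down 1 to 10, right 2 to 12 — 8 moves in all.
Check: all required cells visited; 8 ≤ 8 moves.

2 3 6 5 8 7 10 11 12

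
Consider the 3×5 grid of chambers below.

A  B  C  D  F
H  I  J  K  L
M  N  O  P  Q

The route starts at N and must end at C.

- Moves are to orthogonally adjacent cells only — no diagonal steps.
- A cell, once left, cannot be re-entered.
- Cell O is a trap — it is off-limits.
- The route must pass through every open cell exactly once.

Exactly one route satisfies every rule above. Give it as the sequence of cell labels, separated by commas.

Need to visit all 14 open cells exactly once, starting at N and ending at C.
Route from N: left to M, 2× up (reaching A), right to B, down to I, 2× right (reaching K), down to P, right to Q, 2× up (reaching F), 2× left (reaching C) — 13 moves in all.
Check: all 14 open cells covered.

N, M, H, A, B, I, J, K, P, Q, L, F, D, C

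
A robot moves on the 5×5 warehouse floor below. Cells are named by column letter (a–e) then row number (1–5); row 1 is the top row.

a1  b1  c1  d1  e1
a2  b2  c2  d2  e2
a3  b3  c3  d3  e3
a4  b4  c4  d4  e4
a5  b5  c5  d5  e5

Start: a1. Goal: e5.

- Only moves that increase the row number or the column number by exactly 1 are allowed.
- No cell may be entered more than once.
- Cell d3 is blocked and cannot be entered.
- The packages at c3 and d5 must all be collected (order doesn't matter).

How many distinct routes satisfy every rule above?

12

A right/down-only route from a1 to e5 makes exactly 4 down-moves and 4 right-moves in some order.
With no other constraints that would be C(8,4) = 70 routes.
A monotone route can only reach the required cells in the order c3, d5, so split there and multiply the segment counts (each segment already excludes blocked cells): a1→c3: 6; c3→d5: 2; d5→e5: 1; product = 12.
That gives 12 routes.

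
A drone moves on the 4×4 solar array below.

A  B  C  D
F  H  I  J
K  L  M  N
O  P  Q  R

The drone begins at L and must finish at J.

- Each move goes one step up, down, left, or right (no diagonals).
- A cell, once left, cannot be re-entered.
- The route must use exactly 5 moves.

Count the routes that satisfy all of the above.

10

Need simple routes of exactly 5 moves from L to J (Manhattan distance 3, so 1 moves are spent on a detour and 1 undoing it).
Branch systematically from the start, pruning whenever the remaining move budget drops below the Manhattan distance to J or differs from it in parity. Grouping the completions by first move — via H: 4; via P: 3; via K: 1; via M: 2 — and summing: 4 + 3 + 1 + 2 = 10.
That gives 10 routes.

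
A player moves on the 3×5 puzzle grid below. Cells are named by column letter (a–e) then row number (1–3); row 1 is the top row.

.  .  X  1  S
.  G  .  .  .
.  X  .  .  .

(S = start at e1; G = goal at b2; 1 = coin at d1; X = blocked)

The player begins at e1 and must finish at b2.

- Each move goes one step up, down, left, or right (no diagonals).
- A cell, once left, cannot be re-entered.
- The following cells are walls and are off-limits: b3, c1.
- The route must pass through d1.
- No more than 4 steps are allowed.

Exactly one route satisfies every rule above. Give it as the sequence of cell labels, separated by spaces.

e1 d1 d2 c2 b2

The 4-move cap with required stops at d1 leaves no slack for detours.
Route from e1: left to d1, down to d2, 2× left (reaching b2) — 4 moves in all.
Check: all required cells visited; 4 ≤ 4 moves.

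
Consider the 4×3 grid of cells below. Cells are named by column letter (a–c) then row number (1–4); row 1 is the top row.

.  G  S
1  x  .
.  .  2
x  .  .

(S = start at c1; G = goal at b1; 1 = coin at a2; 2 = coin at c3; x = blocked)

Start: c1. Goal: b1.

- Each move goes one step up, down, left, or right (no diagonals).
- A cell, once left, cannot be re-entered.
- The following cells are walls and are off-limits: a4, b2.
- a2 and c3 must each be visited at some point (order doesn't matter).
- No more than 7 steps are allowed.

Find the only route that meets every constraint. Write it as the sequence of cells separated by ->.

The 7-move cap with required stops at a2, c3 leaves no slack for detours.
Route from c1: 2× down (reaching c3), 2× left (reaching a3), 2× up (reaching a1), right to b1 — 7 moves in all.
Check: all required cells visited; 7 ≤ 7 moves.

c1 -> c2 -> c3 -> b3 -> a3 -> a2 -> a1 -> b1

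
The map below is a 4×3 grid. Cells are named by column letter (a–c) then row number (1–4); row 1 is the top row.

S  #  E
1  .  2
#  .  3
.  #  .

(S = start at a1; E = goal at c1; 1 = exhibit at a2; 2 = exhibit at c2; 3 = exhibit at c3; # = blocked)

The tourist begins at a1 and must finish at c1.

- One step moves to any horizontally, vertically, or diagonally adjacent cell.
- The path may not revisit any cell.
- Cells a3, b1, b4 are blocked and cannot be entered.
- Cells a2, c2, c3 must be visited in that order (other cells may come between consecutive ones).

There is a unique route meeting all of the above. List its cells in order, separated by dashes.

The waypoints must appear in the order a2, c2, c3, with no cell reused.
Route from a1: down to a2, down-right to b3, up-right to c2, down to c3, up-left to b2, up-right to c1 — 6 moves in all.
Check: order respected (1 at step 1, 2 at step 3, 3 at step 4).

a1 - a2 - b3 - c2 - c3 - b2 - c1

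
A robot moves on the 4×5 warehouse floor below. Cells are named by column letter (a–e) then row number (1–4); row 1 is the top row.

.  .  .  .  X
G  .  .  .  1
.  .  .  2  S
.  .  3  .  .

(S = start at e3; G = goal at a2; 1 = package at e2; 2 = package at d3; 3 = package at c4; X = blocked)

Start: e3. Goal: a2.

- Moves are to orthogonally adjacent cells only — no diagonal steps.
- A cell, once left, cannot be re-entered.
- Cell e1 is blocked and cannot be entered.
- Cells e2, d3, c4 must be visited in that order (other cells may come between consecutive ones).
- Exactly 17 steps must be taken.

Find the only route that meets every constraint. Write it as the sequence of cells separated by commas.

e3, e2, d2, d1, c1, c2, c3, d3, d4, c4, b4, a4, a3, b3, b2, b1, a1, a2

The waypoints must appear in the order e2, d3, c4, with no cell reused.
Route from e3: up to e2, left to d2, up to d1, left to c1, 2× down (reaching c3), right to d3, down to d4, 3× left (reaching a4), up to a3, right to b3, 2× up (reaching b1), left to a1, down to a2 — 17 moves in all.
Check: order respected (1 at step 1, 2 at step 7, 3 at step 9); 17 moves as required.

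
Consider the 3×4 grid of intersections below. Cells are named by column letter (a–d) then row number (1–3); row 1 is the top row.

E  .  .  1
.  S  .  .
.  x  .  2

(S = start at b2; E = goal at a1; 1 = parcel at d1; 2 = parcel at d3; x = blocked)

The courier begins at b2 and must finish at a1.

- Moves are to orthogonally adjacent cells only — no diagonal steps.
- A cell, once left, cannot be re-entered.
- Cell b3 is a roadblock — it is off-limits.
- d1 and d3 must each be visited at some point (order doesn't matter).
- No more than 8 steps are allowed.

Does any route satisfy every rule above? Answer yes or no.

yes

One route that works: b2 → c2 → c3 → d3 → d2 → d1 → c1 → b1 → a1.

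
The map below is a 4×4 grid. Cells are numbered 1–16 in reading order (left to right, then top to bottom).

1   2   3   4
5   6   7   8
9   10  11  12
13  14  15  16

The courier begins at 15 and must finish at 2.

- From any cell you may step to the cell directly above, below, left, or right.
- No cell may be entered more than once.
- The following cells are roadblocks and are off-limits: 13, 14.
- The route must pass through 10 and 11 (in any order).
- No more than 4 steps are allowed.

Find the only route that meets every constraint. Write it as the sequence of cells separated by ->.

Any route must reach 10 and 11 and still end at 2 within 4 moves, so the order of the required stops is forced.
Route from 15: up 1 to 11, left 1 to 10, up 2 to 2 — 4 moves in all.
Check: all required cells visited; 4 ≤ 4 moves.

15 -> 11 -> 10 -> 6 -> 2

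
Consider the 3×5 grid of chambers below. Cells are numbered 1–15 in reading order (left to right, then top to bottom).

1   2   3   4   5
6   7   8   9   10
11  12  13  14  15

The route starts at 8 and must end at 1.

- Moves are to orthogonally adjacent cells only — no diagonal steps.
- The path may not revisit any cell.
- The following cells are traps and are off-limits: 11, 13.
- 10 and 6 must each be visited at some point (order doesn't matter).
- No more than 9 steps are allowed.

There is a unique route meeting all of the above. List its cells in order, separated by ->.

8 -> 9 -> 10 -> 5 -> 4 -> 3 -> 2 -> 7 -> 6 -> 1

Any route must reach 10 and 6 and still end at 1 within 9 moves, so the order of the required stops is forced.
Route from 8: 2× right (reaching 10), up to 5, 3× left (reaching 2), down to 7, left to 6, up to 1 — 9 moves in all.
Check: all required cells visited; 9 ≤ 9 moves.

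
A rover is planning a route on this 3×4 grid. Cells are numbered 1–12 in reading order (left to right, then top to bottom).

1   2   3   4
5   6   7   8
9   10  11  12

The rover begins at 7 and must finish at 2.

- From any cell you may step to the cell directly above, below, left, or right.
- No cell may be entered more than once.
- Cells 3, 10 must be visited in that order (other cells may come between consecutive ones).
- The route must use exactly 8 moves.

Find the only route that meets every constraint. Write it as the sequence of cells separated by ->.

The waypoints must appear in the order 3, 10, with no cell reused.
Route from 7: up 1 to 3, right 1 to 4, down 2 to 12, left 2 to 10, up 2 to 2 — 8 moves in all.
Check: order respected (3 at step 1, 10 at step 6); 8 moves as required.

7 -> 3 -> 4 -> 8 -> 12 -> 11 -> 10 -> 6 -> 2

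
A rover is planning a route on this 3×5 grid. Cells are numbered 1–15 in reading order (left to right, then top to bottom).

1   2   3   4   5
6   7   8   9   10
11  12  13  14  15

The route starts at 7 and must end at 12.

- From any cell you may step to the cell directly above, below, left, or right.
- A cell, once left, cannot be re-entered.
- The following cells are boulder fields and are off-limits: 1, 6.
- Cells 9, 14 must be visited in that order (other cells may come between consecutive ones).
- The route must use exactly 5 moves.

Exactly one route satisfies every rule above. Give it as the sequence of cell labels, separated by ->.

7 -> 8 -> 9 -> 14 -> 13 -> 12

The waypoints must appear in the order 9, 14, with no cell reused.
Route from 7: right 2 to 9, down 1 to 14, left 2 to 12 — 5 moves in all.
Check: order respected (9 at step 2, 14 at step 3); 5 moves as required.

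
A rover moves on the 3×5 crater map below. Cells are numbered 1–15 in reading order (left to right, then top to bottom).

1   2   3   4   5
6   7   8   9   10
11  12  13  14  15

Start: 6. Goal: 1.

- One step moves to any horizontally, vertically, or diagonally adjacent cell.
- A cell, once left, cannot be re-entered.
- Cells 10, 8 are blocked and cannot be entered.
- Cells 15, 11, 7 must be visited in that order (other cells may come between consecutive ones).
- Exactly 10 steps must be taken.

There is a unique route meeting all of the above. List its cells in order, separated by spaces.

The waypoints must appear in the order 15, 11, 7, with no cell reused.
Route from 6: up-right 1 to 2, right 1 to 3, down-right 2 to 15, left 4 to 11, up-right 1 to 7, up-left 1 to 1 — 10 moves in all.
Check: order respected (15 at step 4, 11 at step 8, 7 at step 9); 10 moves as required.

6 2 3 9 15 14 13 12 11 7 1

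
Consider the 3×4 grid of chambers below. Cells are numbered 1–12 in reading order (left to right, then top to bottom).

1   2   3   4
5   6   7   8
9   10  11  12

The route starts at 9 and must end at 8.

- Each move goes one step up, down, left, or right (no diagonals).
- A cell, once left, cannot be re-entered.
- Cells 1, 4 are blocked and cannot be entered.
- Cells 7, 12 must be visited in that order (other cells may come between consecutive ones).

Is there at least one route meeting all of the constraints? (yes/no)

yes

One route that works: 9 → 5 → 6 → 7 → 11 → 12 → 8.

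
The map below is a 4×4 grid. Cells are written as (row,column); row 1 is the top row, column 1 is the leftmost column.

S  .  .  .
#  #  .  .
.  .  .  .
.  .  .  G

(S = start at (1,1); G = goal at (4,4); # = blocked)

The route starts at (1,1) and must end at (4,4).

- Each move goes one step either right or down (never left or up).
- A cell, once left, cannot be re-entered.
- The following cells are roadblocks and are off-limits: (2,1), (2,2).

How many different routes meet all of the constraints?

A right/down-only route from (1,1) to (4,4) makes exactly 3 down-moves and 3 right-moves in some order.
With no other constraints that would be C(6,3) = 20 routes.
Subtract routes through each blocked cell (inclusion–exclusion for overlaps): − through (2,1): 10 − through (2,2): 12 + through (2,1)&(2,2): 6 → 4.
That gives 4 routes.

4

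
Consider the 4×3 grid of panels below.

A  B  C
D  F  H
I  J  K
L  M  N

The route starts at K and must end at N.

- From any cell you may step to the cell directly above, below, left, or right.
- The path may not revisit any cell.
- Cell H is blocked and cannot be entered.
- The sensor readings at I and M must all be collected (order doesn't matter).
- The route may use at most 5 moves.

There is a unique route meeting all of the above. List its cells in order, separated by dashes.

Any route must reach I and M and still end at N within 5 moves, so the order of the required stops is forced.
Route from K: left 2 to I, down 1 to L, right 2 to N — 5 moves in all.
Check: all required cells visited; 5 ≤ 5 moves.

K - J - I - L - M - N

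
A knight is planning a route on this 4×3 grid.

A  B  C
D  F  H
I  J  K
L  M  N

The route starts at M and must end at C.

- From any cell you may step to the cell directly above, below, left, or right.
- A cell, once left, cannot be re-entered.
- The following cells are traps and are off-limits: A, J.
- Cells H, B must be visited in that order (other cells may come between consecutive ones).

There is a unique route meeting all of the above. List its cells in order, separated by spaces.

M N K H F B C

The waypoints must appear in the order H, B, with no cell reused.
Route from M: right to N, 2× up (reaching H), left to F, up to B, right to C — 6 moves in all.
Check: order respected (H at step 3, B at step 5).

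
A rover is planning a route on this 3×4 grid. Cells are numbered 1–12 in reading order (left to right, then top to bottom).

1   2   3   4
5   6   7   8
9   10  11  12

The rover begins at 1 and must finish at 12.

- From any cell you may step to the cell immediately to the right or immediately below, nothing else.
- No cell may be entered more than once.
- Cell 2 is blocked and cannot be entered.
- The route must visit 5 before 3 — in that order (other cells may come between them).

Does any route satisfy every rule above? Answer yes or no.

no

3 lies above 5, so going from 5 to 3 would need an upward move — but moves only go right/down, so 5 cannot be visited before 3.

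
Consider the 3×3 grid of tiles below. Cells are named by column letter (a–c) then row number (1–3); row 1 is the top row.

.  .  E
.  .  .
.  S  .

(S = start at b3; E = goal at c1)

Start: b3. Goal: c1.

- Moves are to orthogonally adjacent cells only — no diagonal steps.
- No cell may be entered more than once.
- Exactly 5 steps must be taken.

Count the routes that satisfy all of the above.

Need simple routes of exactly 5 moves from b3 to c1 (Manhattan distance 3, so 1 moves are spent on a detour and 1 undoing it).
Enumerating: b3 b2 a2 a1 b1 c1 | b3 a3 a2 a1 b1 c1 | b3 a3 a2 b2 b1 c1 | b3 a3 a2 b2 c2 c1 | b3 c3 c2 b2 b1 c1.
That gives 5 routes.

5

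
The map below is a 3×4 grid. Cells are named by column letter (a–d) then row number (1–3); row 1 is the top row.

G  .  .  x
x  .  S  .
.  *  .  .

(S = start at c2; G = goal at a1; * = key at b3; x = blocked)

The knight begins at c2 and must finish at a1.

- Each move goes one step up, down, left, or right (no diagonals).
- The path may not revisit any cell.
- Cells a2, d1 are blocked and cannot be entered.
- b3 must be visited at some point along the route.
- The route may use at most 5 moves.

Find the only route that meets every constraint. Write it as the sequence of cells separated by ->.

The 5-move cap with required stops at b3 leaves no slack for detours.
Route from c2: down 1 to c3, left 1 to b3, up 2 to b1, left 1 to a1 — 5 moves in all.
Check: all required cells visited; 5 ≤ 5 moves.

c2 -> c3 -> b3 -> b2 -> b1 -> a1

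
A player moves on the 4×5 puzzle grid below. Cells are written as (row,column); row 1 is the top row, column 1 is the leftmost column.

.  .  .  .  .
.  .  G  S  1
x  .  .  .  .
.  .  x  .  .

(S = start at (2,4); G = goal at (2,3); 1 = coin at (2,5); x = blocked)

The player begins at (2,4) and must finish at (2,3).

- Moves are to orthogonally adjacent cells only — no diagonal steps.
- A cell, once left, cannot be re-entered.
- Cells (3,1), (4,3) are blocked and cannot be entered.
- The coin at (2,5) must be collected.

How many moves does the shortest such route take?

Any route passes through (2,5) somewhere between (2,4) and (2,3). Summing Manhattan distances along the two legs ((2,4) → (2,5) → (2,3)) gives a lower bound of 1 + 2 = 3 moves.
The shortest route satisfying every rule uses 5 moves: (2,4) → (2,5) → (1,5) → (1,4) → (1,3) → (2,3).
The bound of 3 isn't tight here; checking systematically, no route of length 3 through 4 satisfies every constraint, so 5 is the minimum.

5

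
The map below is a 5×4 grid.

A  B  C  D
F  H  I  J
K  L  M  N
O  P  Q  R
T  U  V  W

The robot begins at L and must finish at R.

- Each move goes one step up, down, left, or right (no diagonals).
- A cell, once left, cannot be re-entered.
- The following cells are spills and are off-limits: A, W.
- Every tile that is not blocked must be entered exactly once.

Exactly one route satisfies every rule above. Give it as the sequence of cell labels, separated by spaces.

Need to visit all 18 open cells exactly once, starting at L and ending at R.
Cell D has only two open neighbours (J and C), so the path must pass straight through it: one of those is the cell it's entered from and the other is where it exits.
Route from L: down 1 to P, right 1 to Q, down 1 to V, left 2 to T, up 3 to F, right 1 to H, up 1 to B, right 2 to D, down 1 to J, left 1 to I, down 1 to M, right 1 to N, down 1 to R — 17 moves in all.
Check: all 18 open cells covered.

L P Q V U T O K F H B C D J I M N R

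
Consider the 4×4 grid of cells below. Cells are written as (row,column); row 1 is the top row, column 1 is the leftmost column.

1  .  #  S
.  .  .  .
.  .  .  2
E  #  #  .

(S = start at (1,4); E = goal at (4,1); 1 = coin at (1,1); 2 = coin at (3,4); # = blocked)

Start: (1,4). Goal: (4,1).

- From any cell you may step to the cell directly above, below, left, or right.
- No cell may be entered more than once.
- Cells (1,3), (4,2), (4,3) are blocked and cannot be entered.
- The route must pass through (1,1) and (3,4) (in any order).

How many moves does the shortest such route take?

10

Any route passes through (1,1) and (3,4) in some order between (1,4) and (4,1). Summing Manhattan distances along each leg and taking the cheapest ordering ((1,4) → (3,4) → (1,1) → (4,1)) gives a lower bound of 2 + 5 + 3 = 10 moves.
A route of 10 moves achieves this: (1,4) → (2,4) → (3,4) → (3,3) → (2,3) → (2,2) → (1,2) → (1,1) → (2,1) → (3,1) → (4,1).
Since 10 matches the lower bound, it is optimal.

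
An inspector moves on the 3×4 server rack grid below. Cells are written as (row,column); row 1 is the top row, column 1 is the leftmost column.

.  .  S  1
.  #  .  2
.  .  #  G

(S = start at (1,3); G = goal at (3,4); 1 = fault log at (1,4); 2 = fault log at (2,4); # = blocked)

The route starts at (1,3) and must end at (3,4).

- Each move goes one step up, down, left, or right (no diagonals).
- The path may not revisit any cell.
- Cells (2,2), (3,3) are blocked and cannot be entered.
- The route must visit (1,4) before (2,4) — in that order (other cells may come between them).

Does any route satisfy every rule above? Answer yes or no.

yes

One route that works: (1,3) → (1,4) → (2,4) → (3,4).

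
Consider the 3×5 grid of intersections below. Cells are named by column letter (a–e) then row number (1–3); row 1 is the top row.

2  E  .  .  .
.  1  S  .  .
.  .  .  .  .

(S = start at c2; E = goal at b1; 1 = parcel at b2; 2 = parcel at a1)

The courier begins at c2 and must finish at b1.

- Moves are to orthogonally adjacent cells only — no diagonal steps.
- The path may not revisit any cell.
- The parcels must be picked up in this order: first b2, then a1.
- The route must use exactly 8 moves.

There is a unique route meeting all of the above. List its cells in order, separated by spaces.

The waypoints must appear in the order b2, a1, with no cell reused.
Route from c2: right to d2, down to d3, 2× left (reaching b3), up to b2, left to a2, up to a1, right to b1 — 8 moves in all.
Check: order respected (1 at step 5, 2 at step 7); 8 moves as required.

c2 d2 d3 c3 b3 b2 a2 a1 b1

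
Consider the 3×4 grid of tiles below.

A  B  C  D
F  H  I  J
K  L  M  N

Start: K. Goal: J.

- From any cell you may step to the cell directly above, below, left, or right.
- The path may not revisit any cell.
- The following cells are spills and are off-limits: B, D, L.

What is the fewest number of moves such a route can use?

4

The Manhattan distance from K to J is |3−2| + |1−4| = 4, so at least 4 moves are needed.
A route of 4 moves achieves this: K → F → H → I → J.
Since 4 matches the lower bound, it is optimal.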